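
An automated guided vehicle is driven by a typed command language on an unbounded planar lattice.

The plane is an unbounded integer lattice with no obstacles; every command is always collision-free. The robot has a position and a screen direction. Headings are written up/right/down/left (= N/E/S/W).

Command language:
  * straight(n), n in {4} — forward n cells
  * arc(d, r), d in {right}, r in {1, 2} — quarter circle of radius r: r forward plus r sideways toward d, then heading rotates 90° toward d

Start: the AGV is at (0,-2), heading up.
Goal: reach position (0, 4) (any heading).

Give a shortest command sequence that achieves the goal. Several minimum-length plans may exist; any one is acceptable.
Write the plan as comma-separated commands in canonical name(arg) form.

straight(4), straight(4), arc(right, 1), arc(right, 1), arc(right, 2)

start: at (0,-2), heading up
step 1 (straight(4)): at (0,2), heading up
step 2 (straight(4)): at (0,6), heading up
step 3 (arc(right, 1)): at (1,7), heading right
step 4 (arc(right, 1)): at (2,6), heading down
step 5 (arc(right, 2)): at (0,4), heading left
no 4-step plan works, so 5 is optimal.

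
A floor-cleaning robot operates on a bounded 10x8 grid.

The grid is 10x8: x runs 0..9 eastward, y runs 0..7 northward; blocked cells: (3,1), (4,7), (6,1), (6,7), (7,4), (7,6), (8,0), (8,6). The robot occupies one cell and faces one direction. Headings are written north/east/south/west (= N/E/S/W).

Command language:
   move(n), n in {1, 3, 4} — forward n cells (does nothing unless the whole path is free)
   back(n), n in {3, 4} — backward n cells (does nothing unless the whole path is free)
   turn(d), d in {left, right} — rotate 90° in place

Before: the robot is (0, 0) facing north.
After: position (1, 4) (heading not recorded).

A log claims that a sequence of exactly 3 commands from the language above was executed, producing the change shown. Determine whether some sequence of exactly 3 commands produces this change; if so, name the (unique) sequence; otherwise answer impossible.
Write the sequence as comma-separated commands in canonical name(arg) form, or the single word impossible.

move(4), turn(right), move(1)

key: order matters: swapping move(4) and move(1) lands elsewhere
t0: (0, 0) facing north
step 1 (move(4)): (0, 4) facing north
step 2 (turn(right)): (0, 4) facing east
step 3 (move(1)): (1, 4) facing east
all 343 alternatives checked — unique.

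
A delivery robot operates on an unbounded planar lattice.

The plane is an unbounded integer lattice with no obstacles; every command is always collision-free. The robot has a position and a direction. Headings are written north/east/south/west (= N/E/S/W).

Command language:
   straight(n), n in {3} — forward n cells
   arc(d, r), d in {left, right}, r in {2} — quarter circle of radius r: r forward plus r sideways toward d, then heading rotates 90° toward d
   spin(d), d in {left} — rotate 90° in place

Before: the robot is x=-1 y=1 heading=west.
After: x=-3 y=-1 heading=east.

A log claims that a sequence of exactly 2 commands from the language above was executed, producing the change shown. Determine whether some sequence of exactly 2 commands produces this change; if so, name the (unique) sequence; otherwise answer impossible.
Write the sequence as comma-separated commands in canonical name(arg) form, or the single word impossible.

key: cell and facing (now E) both changed — the 2 commands mix motion and turning
t0: x=-1 y=1 heading=west
[1] after arc(left, 2): x=-3 y=-1 heading=south
[2] after spin(left): x=-3 y=-1 heading=east
all 16 alternatives checked — unique.

arc(left, 2), spin(left)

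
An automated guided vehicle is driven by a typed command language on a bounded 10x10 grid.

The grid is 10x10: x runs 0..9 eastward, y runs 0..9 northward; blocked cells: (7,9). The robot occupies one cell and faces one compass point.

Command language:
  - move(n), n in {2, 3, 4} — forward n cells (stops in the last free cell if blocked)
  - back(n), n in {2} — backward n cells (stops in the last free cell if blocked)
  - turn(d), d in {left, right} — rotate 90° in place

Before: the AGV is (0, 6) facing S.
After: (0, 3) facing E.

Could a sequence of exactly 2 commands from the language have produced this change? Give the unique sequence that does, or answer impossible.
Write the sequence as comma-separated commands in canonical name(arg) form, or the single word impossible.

key: cell and facing (now E) both changed — the 2 commands mix motion and turning
t0: (0, 6) facing S
t=1 move(3) ⇒ (0, 3) facing S
t=2 turn(left) ⇒ (0, 3) facing E
no rival 2-sequence matches.

move(3), turn(left)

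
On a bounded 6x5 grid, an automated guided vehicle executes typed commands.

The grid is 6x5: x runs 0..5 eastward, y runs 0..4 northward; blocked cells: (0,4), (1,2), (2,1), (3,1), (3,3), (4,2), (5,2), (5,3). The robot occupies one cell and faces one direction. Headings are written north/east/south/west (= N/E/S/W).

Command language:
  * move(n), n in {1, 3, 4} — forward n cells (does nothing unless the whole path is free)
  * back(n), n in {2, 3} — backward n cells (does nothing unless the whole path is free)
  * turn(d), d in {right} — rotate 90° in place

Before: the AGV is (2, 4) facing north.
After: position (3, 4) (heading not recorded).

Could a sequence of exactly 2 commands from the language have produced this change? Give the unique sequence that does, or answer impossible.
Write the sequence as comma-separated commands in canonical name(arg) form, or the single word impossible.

turn(right), move(1)

key: running move(1) before turn(right) would end elsewhere — order is forced
initial: (2, 4) facing north
t=1 turn(right) ⇒ (2, 4) facing east
t=2 move(1) ⇒ (3, 4) facing east
all 36 alternatives checked — unique.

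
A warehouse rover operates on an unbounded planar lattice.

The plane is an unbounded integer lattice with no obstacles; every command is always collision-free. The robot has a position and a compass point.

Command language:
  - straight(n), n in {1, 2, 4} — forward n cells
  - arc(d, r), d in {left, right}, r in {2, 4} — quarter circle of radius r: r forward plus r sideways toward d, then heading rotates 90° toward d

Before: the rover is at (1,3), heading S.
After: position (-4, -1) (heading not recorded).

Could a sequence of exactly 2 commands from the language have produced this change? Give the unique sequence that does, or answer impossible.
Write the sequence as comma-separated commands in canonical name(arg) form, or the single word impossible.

key: order matters: swapping arc(right, 4) and straight(1) lands elsewhere
from: at (1,3), heading S
1. arc(right, 4) → at (-3,-1), heading W
2. straight(1) → at (-4,-1), heading W
no other 2-command option fits: unique.

arc(right, 4), straight(1)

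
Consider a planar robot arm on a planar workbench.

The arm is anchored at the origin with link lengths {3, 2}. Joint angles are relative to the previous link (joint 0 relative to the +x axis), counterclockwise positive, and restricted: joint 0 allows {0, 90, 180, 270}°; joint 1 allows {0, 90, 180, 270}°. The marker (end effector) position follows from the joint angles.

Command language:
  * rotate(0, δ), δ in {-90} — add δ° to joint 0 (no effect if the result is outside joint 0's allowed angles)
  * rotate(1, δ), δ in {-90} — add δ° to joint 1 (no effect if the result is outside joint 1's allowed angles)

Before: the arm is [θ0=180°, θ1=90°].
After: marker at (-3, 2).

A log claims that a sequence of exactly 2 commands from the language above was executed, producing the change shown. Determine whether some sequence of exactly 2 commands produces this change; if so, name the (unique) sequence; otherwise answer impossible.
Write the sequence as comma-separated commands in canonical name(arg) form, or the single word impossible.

rotate(1, -90), rotate(1, -90)

start: [θ0=180°, θ1=90°]
[1] after rotate(1, -90): [θ0=180°, θ1=0°]
[2] after rotate(1, -90): [θ0=180°, θ1=270°]
uniquely the one of 4 2-step routes that fits.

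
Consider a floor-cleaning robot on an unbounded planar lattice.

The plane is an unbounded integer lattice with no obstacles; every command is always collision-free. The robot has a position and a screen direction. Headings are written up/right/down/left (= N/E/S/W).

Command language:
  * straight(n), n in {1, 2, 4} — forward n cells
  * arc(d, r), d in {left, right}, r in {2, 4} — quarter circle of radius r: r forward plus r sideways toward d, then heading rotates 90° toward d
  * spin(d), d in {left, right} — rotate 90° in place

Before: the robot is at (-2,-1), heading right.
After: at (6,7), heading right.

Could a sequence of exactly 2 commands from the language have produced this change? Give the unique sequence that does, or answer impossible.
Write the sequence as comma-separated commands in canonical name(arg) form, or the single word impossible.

arc(left, 4), arc(right, 4)

key: still facing E at the end — net rotation zero over 2 steps
initial: at (-2,-1), heading right
1. arc(left, 4) → at (2,3), heading up
2. arc(right, 4) → at (6,7), heading right
no other 2-command option fits: unique.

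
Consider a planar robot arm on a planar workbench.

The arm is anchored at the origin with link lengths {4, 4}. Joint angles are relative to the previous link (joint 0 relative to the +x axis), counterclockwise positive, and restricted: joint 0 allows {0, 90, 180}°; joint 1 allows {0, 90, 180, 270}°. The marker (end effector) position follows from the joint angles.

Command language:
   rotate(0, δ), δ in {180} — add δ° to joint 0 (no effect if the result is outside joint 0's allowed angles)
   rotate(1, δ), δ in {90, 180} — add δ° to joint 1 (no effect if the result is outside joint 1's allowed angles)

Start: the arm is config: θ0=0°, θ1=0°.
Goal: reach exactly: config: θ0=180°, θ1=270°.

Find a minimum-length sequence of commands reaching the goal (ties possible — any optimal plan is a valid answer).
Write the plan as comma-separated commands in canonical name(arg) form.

start: config: θ0=0°, θ1=0°
1. rotate(0, 180) → config: θ0=180°, θ1=0°
2. rotate(1, 180) → config: θ0=180°, θ1=180°
3. rotate(1, 90) → config: θ0=180°, θ1=270°
nothing shorter than 3 reaches the goal.

rotate(0, 180), rotate(1, 180), rotate(1, 90)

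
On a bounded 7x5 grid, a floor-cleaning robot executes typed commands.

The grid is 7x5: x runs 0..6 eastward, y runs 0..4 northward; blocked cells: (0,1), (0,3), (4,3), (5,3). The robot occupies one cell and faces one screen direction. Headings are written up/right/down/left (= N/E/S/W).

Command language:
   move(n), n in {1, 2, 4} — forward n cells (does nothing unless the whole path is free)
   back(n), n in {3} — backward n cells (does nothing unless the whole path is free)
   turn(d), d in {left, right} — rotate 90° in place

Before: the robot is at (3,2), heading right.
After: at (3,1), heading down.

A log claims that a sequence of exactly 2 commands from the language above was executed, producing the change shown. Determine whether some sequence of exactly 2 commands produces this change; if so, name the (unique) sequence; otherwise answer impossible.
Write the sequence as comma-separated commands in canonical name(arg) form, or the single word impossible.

turn(right), move(1)

key: order matters: swapping turn(right) and move(1) lands elsewhere
t0: at (3,2), heading right
t=1 turn(right) ⇒ at (3,2), heading down
t=2 move(1) ⇒ at (3,1), heading down
no rival 2-sequence matches.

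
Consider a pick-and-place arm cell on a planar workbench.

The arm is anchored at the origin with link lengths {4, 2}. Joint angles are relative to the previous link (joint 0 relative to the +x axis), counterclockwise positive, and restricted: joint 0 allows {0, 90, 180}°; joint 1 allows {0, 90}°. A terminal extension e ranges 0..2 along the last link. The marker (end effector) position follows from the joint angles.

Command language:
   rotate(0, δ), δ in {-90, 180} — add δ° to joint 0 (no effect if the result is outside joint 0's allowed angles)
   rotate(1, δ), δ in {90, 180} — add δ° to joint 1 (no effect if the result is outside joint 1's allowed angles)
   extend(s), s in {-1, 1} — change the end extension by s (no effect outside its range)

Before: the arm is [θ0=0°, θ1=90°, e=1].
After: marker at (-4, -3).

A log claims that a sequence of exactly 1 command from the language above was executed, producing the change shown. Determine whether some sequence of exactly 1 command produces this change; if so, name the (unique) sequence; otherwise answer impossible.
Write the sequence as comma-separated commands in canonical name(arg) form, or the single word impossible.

rotate(0, 180)

start: [θ0=0°, θ1=90°, e=1]
[1] after rotate(0, 180): [θ0=180°, θ1=90°, e=1]
all 6 alternatives checked — unique.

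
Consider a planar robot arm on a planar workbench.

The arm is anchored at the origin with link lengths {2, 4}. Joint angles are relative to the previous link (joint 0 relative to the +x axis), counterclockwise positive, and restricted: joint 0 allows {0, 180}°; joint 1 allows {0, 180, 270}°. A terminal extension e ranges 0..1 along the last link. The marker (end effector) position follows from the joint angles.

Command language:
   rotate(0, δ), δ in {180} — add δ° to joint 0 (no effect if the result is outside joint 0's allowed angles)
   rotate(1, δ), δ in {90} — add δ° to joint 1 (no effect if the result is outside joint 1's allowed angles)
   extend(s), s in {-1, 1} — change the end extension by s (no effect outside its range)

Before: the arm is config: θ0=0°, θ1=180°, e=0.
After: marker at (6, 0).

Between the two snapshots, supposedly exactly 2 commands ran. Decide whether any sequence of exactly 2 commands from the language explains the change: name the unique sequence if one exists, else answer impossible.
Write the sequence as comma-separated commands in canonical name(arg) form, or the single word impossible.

rotate(1, 90), rotate(1, 90)

from: config: θ0=0°, θ1=180°, e=0
[1] after rotate(1, 90): config: θ0=0°, θ1=270°, e=0
[2] after rotate(1, 90): config: θ0=0°, θ1=0°, e=0
no rival 2-sequence matches.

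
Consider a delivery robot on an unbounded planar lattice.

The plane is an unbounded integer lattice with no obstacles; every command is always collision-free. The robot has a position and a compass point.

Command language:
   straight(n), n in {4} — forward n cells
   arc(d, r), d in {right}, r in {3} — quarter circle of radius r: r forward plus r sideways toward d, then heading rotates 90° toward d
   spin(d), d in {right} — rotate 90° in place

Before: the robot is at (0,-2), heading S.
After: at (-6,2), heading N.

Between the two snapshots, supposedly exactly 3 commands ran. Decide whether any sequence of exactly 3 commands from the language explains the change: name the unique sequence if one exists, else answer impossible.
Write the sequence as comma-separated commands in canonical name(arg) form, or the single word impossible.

key: position moved to (-6,2) AND the heading swung to N — translation plus rotation needed
start: at (0,-2), heading S
1. arc(right, 3) → at (-3,-5), heading W
2. arc(right, 3) → at (-6,-2), heading N
3. straight(4) → at (-6,2), heading N
all 27 alternatives checked — unique.

arc(right, 3), arc(right, 3), straight(4)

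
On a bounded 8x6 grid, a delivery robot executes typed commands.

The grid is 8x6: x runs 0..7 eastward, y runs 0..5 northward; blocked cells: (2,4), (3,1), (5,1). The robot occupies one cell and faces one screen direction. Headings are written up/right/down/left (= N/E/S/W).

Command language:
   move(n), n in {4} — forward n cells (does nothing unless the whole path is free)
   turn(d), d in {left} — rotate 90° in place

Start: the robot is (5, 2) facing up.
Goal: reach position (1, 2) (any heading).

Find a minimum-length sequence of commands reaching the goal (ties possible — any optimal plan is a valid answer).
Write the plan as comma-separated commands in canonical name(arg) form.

start: (5, 2) facing up
step 1 (turn(left)): (5, 2) facing left
step 2 (move(4)): (1, 2) facing left
minimal: 2 command(s), checked below 2.

turn(left), move(4)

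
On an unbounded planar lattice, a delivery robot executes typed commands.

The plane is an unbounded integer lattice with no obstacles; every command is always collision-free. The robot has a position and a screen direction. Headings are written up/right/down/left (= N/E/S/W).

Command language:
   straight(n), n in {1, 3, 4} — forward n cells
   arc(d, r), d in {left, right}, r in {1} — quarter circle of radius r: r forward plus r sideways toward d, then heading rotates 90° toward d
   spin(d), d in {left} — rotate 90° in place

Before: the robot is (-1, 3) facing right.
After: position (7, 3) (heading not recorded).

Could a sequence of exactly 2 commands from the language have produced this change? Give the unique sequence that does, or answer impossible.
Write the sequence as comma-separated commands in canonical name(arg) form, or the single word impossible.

straight(4), straight(4)

begin: (-1, 3) facing right
1. straight(4) → (3, 3) facing right
2. straight(4) → (7, 3) facing right
uniquely the one of 36 2-step routes that fits.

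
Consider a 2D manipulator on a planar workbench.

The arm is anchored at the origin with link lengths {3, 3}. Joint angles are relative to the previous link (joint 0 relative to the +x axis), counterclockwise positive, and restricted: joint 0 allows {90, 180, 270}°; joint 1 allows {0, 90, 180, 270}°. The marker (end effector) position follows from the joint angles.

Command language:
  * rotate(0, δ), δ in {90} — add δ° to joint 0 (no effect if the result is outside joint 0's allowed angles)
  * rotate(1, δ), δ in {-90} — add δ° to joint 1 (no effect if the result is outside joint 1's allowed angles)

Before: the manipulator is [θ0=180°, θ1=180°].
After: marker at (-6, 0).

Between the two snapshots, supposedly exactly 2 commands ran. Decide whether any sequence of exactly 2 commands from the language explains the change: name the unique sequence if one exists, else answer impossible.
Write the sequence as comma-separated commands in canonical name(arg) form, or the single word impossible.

rotate(1, -90), rotate(1, -90)

initial: [θ0=180°, θ1=180°]
1. rotate(1, -90) → [θ0=180°, θ1=90°]
2. rotate(1, -90) → [θ0=180°, θ1=0°]
uniquely the one of 4 2-step routes that fits.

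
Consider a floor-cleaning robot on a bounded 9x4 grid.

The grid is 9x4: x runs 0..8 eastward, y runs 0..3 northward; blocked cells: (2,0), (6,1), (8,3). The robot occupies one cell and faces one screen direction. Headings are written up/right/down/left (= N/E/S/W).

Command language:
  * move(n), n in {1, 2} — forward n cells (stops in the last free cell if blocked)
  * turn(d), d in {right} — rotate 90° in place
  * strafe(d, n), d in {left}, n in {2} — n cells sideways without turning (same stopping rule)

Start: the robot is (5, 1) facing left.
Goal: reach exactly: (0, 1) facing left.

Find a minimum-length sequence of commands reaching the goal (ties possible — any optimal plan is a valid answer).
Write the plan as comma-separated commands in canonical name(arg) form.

initial: (5, 1) facing left
1. move(1) → (4, 1) facing left
2. move(2) → (2, 1) facing left
3. move(2) → (0, 1) facing left
no 2-step plan works, so 3 is optimal.

move(1), move(2), move(2)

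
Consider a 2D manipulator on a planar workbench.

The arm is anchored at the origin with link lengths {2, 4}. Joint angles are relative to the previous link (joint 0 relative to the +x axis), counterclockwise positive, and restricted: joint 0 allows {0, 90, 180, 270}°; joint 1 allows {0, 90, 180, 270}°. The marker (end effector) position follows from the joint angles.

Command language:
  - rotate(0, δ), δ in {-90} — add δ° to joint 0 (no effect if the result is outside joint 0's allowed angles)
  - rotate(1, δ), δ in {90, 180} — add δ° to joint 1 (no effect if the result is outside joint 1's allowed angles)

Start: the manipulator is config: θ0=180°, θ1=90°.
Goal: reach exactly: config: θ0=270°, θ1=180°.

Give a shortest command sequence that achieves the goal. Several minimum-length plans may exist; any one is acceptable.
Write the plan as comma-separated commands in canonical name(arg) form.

rotate(1, 90), rotate(0, -90), rotate(0, -90), rotate(0, -90)

initial: config: θ0=180°, θ1=90°
[1] after rotate(1, 90): config: θ0=180°, θ1=180°
[2] after rotate(0, -90): config: θ0=90°, θ1=180°
[3] after rotate(0, -90): config: θ0=0°, θ1=180°
[4] after rotate(0, -90): config: θ0=270°, θ1=180°
no 3-step plan works, so 4 is optimal.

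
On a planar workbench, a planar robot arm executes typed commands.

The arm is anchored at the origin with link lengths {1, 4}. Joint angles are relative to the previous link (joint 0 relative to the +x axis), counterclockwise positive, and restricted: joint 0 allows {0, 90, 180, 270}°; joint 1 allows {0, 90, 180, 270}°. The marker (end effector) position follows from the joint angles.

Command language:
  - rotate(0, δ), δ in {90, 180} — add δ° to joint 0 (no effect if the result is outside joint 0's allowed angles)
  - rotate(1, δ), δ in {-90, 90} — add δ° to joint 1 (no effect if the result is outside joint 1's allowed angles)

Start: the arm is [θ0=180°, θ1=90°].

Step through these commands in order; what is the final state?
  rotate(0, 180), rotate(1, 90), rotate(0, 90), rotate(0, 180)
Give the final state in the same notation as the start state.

from: [θ0=180°, θ1=90°]
1. rotate(0, 180) → [θ0=0°, θ1=90°]
2. rotate(1, 90) → [θ0=0°, θ1=180°]
3. rotate(0, 90) → [θ0=90°, θ1=180°]
4. rotate(0, 180) → [θ0=270°, θ1=180°]

[θ0=270°, θ1=180°]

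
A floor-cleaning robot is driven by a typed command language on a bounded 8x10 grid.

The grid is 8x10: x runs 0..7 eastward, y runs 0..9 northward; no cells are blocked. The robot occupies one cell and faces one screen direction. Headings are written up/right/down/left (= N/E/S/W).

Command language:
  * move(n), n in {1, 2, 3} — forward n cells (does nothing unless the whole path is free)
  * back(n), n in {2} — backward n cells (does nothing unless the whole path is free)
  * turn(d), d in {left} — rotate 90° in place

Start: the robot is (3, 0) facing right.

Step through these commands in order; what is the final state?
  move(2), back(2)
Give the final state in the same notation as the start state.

from: (3, 0) facing right
t=1 move(2) ⇒ (5, 0) facing right
t=2 back(2) ⇒ (3, 0) facing right

(3, 0) facing right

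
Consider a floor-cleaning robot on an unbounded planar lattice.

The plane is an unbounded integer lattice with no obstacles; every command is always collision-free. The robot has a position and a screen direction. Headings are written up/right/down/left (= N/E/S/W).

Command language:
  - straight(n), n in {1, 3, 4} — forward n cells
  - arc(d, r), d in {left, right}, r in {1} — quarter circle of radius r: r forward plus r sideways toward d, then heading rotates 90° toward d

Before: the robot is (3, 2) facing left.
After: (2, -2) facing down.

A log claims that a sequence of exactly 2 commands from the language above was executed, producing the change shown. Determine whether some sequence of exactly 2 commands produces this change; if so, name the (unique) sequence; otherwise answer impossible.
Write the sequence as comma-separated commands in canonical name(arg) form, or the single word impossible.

key: cell and facing (now S) both changed — the 2 commands mix motion and turning
t0: (3, 2) facing left
t=1 arc(left, 1) ⇒ (2, 1) facing down
t=2 straight(3) ⇒ (2, -2) facing down
no rival 2-sequence matches.

arc(left, 1), straight(3)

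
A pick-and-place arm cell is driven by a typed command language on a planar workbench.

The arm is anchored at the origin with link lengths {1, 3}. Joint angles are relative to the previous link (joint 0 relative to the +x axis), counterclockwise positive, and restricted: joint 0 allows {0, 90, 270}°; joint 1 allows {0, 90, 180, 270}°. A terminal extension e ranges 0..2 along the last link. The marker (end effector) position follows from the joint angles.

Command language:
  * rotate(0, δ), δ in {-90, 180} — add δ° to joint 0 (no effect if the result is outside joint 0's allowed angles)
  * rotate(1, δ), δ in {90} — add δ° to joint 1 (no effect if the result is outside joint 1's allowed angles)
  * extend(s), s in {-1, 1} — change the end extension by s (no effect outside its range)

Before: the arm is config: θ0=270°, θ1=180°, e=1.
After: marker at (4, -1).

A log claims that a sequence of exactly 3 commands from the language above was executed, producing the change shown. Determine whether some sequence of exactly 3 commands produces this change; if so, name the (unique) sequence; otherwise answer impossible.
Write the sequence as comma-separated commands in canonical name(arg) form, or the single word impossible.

t0: config: θ0=270°, θ1=180°, e=1
t=1 rotate(1, 90) ⇒ config: θ0=270°, θ1=270°, e=1
t=2 rotate(1, 90) ⇒ config: θ0=270°, θ1=0°, e=1
t=3 rotate(1, 90) ⇒ config: θ0=270°, θ1=90°, e=1
uniquely the one of 125 3-step routes that fits.

rotate(1, 90), rotate(1, 90), rotate(1, 90)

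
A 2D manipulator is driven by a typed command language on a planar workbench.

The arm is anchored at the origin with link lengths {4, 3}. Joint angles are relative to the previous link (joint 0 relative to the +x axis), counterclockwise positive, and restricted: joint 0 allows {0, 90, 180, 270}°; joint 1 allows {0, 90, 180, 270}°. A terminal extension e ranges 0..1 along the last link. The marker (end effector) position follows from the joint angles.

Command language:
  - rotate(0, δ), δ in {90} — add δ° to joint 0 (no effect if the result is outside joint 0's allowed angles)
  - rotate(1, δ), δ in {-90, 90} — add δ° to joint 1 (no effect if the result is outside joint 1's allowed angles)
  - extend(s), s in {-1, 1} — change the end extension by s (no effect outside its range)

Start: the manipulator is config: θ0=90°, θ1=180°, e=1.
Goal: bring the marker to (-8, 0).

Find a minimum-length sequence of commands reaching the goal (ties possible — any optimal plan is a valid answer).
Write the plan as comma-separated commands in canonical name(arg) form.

begin: config: θ0=90°, θ1=180°, e=1
step 1 (rotate(1, -90)): config: θ0=90°, θ1=90°, e=1
step 2 (rotate(1, -90)): config: θ0=90°, θ1=0°, e=1
step 3 (rotate(0, 90)): config: θ0=180°, θ1=0°, e=1
nothing shorter than 3 reaches the goal.

rotate(1, -90), rotate(1, -90), rotate(0, 90)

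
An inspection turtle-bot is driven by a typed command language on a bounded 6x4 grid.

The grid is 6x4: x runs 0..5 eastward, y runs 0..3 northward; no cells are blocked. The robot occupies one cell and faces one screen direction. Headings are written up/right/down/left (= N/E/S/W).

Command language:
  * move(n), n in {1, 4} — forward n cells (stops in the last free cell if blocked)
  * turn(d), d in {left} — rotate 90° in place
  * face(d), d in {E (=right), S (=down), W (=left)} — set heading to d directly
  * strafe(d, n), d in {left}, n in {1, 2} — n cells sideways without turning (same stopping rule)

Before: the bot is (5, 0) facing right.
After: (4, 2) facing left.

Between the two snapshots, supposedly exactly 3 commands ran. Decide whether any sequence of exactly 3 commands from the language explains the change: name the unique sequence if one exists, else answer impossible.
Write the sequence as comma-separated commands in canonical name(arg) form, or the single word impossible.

strafe(left, 2), face(W), move(1)

key: position moved to (4,2) AND the heading swung to W — translation plus rotation needed
begin: (5, 0) facing right
step 1 (strafe(left, 2)): (5, 2) facing right
step 2 (face(W)): (5, 2) facing left
step 3 (move(1)): (4, 2) facing left
uniquely the one of 512 3-step routes that fits.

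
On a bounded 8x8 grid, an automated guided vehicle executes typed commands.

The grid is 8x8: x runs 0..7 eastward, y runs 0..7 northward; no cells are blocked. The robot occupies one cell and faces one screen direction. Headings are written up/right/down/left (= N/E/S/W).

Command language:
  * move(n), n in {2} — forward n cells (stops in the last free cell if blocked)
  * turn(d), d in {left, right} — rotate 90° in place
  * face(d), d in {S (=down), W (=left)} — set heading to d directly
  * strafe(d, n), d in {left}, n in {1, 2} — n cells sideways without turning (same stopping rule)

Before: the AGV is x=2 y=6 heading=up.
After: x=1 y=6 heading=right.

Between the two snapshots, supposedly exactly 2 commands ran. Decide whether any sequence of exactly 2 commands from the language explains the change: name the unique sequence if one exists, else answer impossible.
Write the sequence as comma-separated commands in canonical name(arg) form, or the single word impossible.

strafe(left, 1), turn(right)

key: order matters: swapping strafe(left, 1) and turn(right) lands elsewhere
start: x=2 y=6 heading=up
t=1 strafe(left, 1) ⇒ x=1 y=6 heading=up
t=2 turn(right) ⇒ x=1 y=6 heading=right
no rival 2-sequence matches.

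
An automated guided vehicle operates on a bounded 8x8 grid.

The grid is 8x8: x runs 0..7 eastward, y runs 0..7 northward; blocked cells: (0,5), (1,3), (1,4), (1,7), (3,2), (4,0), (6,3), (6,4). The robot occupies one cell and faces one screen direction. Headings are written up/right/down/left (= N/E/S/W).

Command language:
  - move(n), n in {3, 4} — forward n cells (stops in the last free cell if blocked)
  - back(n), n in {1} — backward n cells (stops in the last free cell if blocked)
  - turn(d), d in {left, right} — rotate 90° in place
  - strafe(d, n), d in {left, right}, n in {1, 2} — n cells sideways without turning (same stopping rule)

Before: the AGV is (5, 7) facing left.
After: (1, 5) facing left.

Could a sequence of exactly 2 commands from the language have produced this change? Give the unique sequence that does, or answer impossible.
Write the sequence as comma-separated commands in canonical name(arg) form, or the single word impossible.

strafe(left, 2), move(4)

key: still facing W at the end — nothing in the sequence rotates
initial: (5, 7) facing left
1. strafe(left, 2) → (5, 5) facing left
2. move(4) → (1, 5) facing left
uniquely the one of 81 2-step routes that fits.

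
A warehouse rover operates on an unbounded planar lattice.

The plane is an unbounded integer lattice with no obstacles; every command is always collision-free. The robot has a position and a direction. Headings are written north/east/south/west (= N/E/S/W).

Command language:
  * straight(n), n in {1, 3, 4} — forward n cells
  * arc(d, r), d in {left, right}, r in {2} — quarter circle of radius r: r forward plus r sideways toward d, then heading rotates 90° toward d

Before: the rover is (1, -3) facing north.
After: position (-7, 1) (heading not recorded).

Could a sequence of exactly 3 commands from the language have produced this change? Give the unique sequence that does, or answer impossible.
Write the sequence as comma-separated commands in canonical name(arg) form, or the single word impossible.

key: running arc(right, 2) before arc(left, 2) would end elsewhere — order is forced
start: (1, -3) facing north
t=1 arc(left, 2) ⇒ (-1, -1) facing west
t=2 straight(4) ⇒ (-5, -1) facing west
t=3 arc(right, 2) ⇒ (-7, 1) facing north
uniquely the one of 125 3-step routes that fits.

arc(left, 2), straight(4), arc(right, 2)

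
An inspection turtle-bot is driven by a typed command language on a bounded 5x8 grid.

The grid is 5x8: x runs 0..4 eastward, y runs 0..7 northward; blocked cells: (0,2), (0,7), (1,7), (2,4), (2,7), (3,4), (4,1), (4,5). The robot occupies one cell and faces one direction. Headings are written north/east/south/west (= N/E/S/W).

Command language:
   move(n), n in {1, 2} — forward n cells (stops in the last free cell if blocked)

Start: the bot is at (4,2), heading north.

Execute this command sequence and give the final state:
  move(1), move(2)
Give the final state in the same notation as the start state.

begin: at (4,2), heading north
step 1 (move(1)): at (4,3), heading north
step 2 (move(2)): at (4,4), heading north

at (4,4), heading north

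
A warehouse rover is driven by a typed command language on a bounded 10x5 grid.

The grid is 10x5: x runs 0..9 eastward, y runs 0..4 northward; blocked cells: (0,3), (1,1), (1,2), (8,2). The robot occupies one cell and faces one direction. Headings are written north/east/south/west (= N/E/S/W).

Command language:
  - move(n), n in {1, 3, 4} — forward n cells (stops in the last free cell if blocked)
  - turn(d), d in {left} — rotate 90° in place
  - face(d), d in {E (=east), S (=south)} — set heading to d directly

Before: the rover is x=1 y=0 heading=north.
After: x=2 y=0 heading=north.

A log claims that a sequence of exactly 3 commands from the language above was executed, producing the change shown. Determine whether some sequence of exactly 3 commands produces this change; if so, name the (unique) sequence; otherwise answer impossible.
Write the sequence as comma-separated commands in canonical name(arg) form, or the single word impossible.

face(E), move(1), turn(left)

key: still facing N at the end — net rotation zero over 3 steps
from: x=1 y=0 heading=north
1. face(E) → x=1 y=0 heading=east
2. move(1) → x=2 y=0 heading=east
3. turn(left) → x=2 y=0 heading=north
all 216 alternatives checked — unique.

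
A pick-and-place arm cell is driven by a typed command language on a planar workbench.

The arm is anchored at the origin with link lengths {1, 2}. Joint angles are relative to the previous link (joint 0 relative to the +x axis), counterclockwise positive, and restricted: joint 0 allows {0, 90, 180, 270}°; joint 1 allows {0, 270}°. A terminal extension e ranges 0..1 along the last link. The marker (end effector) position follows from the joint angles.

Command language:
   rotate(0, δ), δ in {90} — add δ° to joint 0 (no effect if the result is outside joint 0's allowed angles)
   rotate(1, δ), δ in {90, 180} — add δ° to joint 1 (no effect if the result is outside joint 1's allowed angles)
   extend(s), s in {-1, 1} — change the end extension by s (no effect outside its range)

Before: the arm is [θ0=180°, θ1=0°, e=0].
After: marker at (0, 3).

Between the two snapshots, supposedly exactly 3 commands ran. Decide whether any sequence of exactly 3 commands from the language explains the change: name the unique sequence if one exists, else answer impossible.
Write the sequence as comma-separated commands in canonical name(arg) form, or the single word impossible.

rotate(0, 90), rotate(0, 90), rotate(0, 90)

start: [θ0=180°, θ1=0°, e=0]
1. rotate(0, 90) → [θ0=270°, θ1=0°, e=0]
2. rotate(0, 90) → [θ0=0°, θ1=0°, e=0]
3. rotate(0, 90) → [θ0=90°, θ1=0°, e=0]
no other 3-command option fits: unique.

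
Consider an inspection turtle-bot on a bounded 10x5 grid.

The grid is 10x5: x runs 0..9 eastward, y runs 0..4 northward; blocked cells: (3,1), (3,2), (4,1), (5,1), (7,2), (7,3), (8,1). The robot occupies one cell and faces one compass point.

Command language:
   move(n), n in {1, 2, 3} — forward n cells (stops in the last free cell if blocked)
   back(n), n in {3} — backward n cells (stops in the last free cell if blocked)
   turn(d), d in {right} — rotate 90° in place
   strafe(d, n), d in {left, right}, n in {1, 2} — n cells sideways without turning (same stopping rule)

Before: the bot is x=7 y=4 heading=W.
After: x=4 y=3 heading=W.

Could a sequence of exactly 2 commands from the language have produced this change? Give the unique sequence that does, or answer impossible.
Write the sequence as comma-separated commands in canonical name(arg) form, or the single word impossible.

move(3), strafe(left, 1)

key: still facing W at the end — nothing in the sequence rotates
start: x=7 y=4 heading=W
t=1 move(3) ⇒ x=4 y=4 heading=W
t=2 strafe(left, 1) ⇒ x=4 y=3 heading=W
uniquely the one of 81 2-step routes that fits.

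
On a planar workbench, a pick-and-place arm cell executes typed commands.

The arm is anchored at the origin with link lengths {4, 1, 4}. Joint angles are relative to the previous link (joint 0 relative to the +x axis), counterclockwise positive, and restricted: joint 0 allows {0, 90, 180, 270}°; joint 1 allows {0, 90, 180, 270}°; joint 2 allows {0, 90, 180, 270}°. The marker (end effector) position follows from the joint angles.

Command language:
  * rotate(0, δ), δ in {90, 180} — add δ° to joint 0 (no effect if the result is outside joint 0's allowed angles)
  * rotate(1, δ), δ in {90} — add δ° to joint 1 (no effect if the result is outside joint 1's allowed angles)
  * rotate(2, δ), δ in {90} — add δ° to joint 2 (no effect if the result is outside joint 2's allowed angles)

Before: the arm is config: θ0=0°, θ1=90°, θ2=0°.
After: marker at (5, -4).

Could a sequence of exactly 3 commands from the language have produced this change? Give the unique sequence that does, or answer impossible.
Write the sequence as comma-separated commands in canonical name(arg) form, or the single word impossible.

rotate(0, 90), rotate(0, 90), rotate(0, 90)

start: config: θ0=0°, θ1=90°, θ2=0°
step 1 (rotate(0, 90)): config: θ0=90°, θ1=90°, θ2=0°
step 2 (rotate(0, 90)): config: θ0=180°, θ1=90°, θ2=0°
step 3 (rotate(0, 90)): config: θ0=270°, θ1=90°, θ2=0°
uniquely the one of 64 3-step routes that fits.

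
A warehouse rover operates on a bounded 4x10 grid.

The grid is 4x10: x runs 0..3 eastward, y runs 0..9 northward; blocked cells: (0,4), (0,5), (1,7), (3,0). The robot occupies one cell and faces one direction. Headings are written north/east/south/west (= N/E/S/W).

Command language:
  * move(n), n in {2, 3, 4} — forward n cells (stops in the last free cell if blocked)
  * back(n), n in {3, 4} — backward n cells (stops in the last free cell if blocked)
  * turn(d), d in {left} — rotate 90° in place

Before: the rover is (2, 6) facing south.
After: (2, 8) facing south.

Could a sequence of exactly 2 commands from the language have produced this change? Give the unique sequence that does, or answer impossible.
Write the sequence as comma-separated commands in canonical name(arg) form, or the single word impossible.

key: order matters: swapping move(2) and back(4) lands elsewhere
from: (2, 6) facing south
[1] after move(2): (2, 4) facing south
[2] after back(4): (2, 8) facing south
no rival 2-sequence matches.

move(2), back(4)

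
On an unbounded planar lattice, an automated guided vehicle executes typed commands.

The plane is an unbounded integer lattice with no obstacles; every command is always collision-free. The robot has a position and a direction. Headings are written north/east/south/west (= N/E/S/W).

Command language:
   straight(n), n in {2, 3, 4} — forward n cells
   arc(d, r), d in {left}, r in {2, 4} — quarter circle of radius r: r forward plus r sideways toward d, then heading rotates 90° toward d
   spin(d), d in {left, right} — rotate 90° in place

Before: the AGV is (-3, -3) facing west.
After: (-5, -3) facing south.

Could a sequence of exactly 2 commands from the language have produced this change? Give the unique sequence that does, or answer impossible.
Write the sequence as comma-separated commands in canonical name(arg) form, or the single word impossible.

key: order matters: swapping straight(2) and spin(left) lands elsewhere
t0: (-3, -3) facing west
1. straight(2) → (-5, -3) facing west
2. spin(left) → (-5, -3) facing south
uniquely the one of 49 2-step routes that fits.

straight(2), spin(left)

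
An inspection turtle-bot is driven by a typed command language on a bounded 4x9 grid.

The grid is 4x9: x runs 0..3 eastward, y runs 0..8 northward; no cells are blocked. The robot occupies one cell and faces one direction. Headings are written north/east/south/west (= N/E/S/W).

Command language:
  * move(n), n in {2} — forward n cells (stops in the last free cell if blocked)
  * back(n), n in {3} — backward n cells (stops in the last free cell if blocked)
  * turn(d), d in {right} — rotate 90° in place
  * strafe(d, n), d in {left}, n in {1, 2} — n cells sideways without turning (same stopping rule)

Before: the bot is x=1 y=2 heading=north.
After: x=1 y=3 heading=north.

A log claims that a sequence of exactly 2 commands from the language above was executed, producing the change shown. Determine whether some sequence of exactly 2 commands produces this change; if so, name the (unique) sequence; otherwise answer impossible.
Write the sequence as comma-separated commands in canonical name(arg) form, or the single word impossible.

checked all 2-command options: none fits.

impossible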